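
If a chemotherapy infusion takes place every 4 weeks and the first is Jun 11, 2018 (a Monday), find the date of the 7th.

Nov 26, 2018

The 7th occurrence is 6 intervals after the first: 6 × 28 = 168 days after Jun 11, 2018.
Jun has 30 days — 19 days to the end of Jun leaves 149.
Jul has 31 days (118 left).
Aug has 31 days (87 left).
Sep has 30 days (57 left).
Oct has 31 days (26 left).
26 days into Nov → Nov 26, 2018.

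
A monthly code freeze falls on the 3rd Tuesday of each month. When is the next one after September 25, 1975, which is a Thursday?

October 21, 1975

September 1975 starts on a Monday; its first Tuesday is the 2nd, so the 3rd Tuesday is the 16th — September 16, 1975.
That is not after September 25, 1975, so look at October 1975.
October 1975 starts on a Wednesday; its first Tuesday is the 7th, so the 3rd Tuesday is the 21st — October 21, 1975.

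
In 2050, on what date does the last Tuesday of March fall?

March 29, 2050

March 2050 begins on a Tuesday, so the first Tuesday is March 1.
March 2050 has 31 days. Adding weeks: 1, 8, 15, 22, 29 — the last one ≤ 31 is the 29th.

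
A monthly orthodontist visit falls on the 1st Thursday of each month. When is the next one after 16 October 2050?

3 November 2050

October 2050 starts on a Saturday, so its 1st Thursday is 6 October 2050 (5 days in).
That is not after 16 October 2050, so look at November 2050.
November 2050 starts on a Tuesday, so its 1st Thursday is 3 November 2050 (2 days in).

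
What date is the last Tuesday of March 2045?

March 28, 2045

The first Tuesday of March 2045 is March 7.
March 2045 has 31 days. Adding weeks: 7, 14, 21, 28 — the last one ≤ 31 is the 28th.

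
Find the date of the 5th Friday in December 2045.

2045-12-29

December 2045 begins on a Friday, so the first Friday is December 1.
The 5th Friday is 4 weeks later: 1 + 28 = 29.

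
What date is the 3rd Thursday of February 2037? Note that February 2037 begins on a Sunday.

February 2037 begins on a Sunday, so the first Thursday is February 5 (4 days later).
The 3rd Thursday is 2 weeks later: 5 + 14 = 19.

19 February 2037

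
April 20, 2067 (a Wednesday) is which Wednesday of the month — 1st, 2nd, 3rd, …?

3rd

Day 20 falls in week ⌈20/7⌉ of the month.
Days 1–7 hold the 1st Wednesday, 8–14 the 2nd, 15–21 the 3rd, 22–28 the 4th, 29–31 the 5th.
20 is in the range for the 3rd.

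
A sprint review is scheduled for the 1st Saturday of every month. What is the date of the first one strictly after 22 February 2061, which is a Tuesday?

5 March 2061

February 2061 starts on a Tuesday, so its 1st Saturday is 5 February 2061 (4 days in).
That is not after 22 February 2061, so look at March 2061.
March 2061 starts on a Tuesday, so its 1st Saturday is 5 March 2061 (4 days in).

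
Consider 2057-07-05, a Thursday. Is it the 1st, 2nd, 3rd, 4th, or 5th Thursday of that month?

Day 5 falls in week ⌈5/7⌉ of the month.
Days 1–7 hold the 1st Thursday, 8–14 the 2nd, 15–21 the 3rd, 22–28 the 4th, 29–31 the 5th.
5 is in the range for the 1st.

1st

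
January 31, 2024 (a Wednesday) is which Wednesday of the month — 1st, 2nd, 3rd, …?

Day 31 falls in week ⌈31/7⌉ of the month.
Days 1–7 hold the 1st Wednesday, 8–14 the 2nd, 15–21 the 3rd, 22–28 the 4th, 29–31 the 5th.
31 is in the range for the 5th.

5th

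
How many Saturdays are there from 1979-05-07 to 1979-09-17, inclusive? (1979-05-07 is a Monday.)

1979-05-07 is a Monday; the first Saturday on or after it is 1979-05-12 (5 days later).
From 1979-05-12 to 1979-09-17: 19 + 30 + 31 + 31 + 17 = 128 days (rest of May, June, July, August, September).
128 ÷ 7 = 18 full weeks with remainder 2, so 18 more Saturdays after the first → 19.

19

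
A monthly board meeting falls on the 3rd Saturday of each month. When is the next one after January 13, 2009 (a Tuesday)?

January 17, 2009

January 2009 starts on a Thursday; its first Saturday is the 3rd, so the 3rd Saturday is the 17th — January 17, 2009.
January 17, 2009 is after January 13, 2009, so that is the next one.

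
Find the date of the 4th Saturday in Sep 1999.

Sep 25, 1999

The first Saturday of Sep 1999 is Sep 4.
The 4th Saturday is 3 weeks later: 4 + 21 = 25.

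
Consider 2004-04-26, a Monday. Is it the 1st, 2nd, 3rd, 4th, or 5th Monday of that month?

Day 26 falls in week ⌈26/7⌉ of the month.
Days 1–7 hold the 1st Monday, 8–14 the 2nd, 15–21 the 3rd, 22–28 the 4th, 29–31 the 5th.
26 is in the range for the 4th.

4th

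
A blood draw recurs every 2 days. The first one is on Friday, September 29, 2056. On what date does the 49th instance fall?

The 49th occurrence is 48 intervals after the first: 48 × 2 = 96 days after September 29, 2056.
September has 30 days — 1 day to the end of September leaves 95.
October has 31 days (64 left).
November has 30 days (34 left).
December has 31 days (3 left).
3 days into January → January 3, 2057.

January 3, 2057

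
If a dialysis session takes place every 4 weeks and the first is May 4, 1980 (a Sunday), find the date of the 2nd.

June 1, 1980

The 2nd occurrence is 1 interval after the first: 1 × 28 = 28 days after May 4, 1980.
May has 31 days — 27 days to the end of May leaves 1.
1 day into June → June 1, 1980.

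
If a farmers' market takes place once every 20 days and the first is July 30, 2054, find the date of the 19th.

July 25, 2055

The 19th occurrence is 18 intervals after the first: 18 × 20 = 360 days after July 30, 2054.
July has 31 days — 1 day to the end of July leaves 359.
August has 31 days (328 left).
September has 30 days (298 left).
October has 31 days (267 left).
November has 30 days (237 left).
December has 31 days (206 left).
January has 31 days (175 left).
February has 28 days (147 left).
March has 31 days (116 left).
April has 30 days (86 left).
May has 31 days (55 left).
June has 30 days (25 left).
25 days into July → July 25, 2055.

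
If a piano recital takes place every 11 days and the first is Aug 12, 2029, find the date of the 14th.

Jan 2, 2030

The 14th occurrence is 13 intervals after the first: 13 × 11 = 143 days after Aug 12, 2029.
Aug has 31 days — 19 days to the end of Aug leaves 124.
Sep has 30 days (94 left).
Oct has 31 days (63 left).
Nov has 30 days (33 left).
Dec has 31 days (2 left).
2 days into Jan → Jan 2, 2030.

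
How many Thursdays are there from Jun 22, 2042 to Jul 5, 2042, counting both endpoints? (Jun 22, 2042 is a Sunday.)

2

Jun 22, 2042 is a Sunday; the first Thursday on or after it is Jun 26, 2042 (4 days later).
From Jun 26, 2042 to Jul 5, 2042: 4 + 5 = 9 days (rest of Jun, Jul).
9 ÷ 7 = 1 full weeks with remainder 2, so 1 more Thursdays after the first → 2.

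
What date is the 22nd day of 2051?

22 January 2051

22 into January → January 22.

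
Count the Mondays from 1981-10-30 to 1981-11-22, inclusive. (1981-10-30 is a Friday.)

1981-10-30 is a Friday; the first Monday on or after it is 1981-11-02 (3 days later).
From 1981-11-02 to 1981-11-22 is 22 − 2 = 20 days.
20 ÷ 7 = 2 full weeks with remainder 6, so 2 more Mondays after the first → 3.

3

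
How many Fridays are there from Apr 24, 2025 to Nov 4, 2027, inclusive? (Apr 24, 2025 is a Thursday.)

Apr 24, 2025 is a Thursday; the first Friday on or after it is Apr 25, 2025 (1 day later).
From Apr 25, 2025 to Nov 4, 2027: 250 + 365 + 308 = 923 days (rest of 2025, 2026, to Nov 4, 2027 in 2027).
923 ÷ 7 = 131 full weeks with remainder 6, so 131 more Fridays after the first → 132.

132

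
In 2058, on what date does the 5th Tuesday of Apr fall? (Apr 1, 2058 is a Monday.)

Apr 30, 2058

Apr 2058 begins on a Monday, so the first Tuesday is Apr 2 (1 day later).
The 5th Tuesday is 4 weeks later: 2 + 28 = 30.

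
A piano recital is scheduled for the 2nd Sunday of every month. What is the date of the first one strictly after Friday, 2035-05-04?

May 2035 starts on a Tuesday; its first Sunday is the 6th, so the 2nd Sunday is the 13th — 2035-05-13.
2035-05-13 is after 2035-05-04, so that is the next one.

2035-05-13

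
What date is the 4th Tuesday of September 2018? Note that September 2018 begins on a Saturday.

September 25, 2018

September 2018 begins on a Saturday, so the first Tuesday is September 4 (3 days later).
The 4th Tuesday is 3 weeks later: 4 + 21 = 25.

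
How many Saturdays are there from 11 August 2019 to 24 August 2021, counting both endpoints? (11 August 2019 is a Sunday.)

106

11 August 2019 is a Sunday; the first Saturday on or after it is 17 August 2019 (6 days later).
From 17 August 2019 to 24 August 2021: 136 + 366 + 236 = 738 days (rest of 2019, 2020, to 24 August 2021 in 2021).
738 ÷ 7 = 105 full weeks with remainder 3, so 105 more Saturdays after the first → 106.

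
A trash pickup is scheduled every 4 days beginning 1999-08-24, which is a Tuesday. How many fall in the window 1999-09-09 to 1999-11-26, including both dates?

Occurrences land 4·i days after 1999-08-24 for i = 0, 1, 2, …
1999-09-09 is 16 days after the start; 16 ÷ 4 = 4 remainder 0. First occurrence in the window: #5 on 1999-09-09 (4×4 = 16 days in).
1999-11-26 is 94 days after the start; 94 ÷ 4 = 23 remainder 2. Last occurrence in the window: #24 on 1999-11-24.
Occurrences #5 through #24: 20 in total.

20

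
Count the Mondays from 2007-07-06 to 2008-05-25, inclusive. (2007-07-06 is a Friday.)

46

2007-07-06 is a Friday; the first Monday on or after it is 2007-07-09 (3 days later).
From 2007-07-09 to 2008-05-25: 22 + 31 + 30 + 31 + 30 + 31 + 31 + 29 + 31 + 30 + 25 = 321 days (rest of July, August, September, October, November, December, January, February, March, April, May).
321 ÷ 7 = 45 full weeks with remainder 6, so 45 more Mondays after the first → 46.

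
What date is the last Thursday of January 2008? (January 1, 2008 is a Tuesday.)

January 31, 2008

January 2008 begins on a Tuesday, so the first Thursday is January 3 (2 days later).
January 2008 has 31 days. Adding weeks: 3, 10, 17, 24, 31 — the last one ≤ 31 is the 31st.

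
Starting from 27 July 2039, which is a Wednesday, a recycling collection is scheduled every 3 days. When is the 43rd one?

The 43rd occurrence is 42 intervals after the first: 42 × 3 = 126 days after 27 July 2039.
July has 31 days — 4 days to the end of July leaves 122.
August has 31 days (91 left).
September has 30 days (61 left).
October has 31 days (30 left).
30 days into November → 30 November 2039.

30 November 2039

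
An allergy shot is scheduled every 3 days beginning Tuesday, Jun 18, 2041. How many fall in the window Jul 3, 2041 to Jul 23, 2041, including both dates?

Occurrences land 3·i days after Jun 18, 2041 for i = 0, 1, 2, …
Jul 3, 2041 is 15 days after the start; 15 ÷ 3 = 5 remainder 0. First occurrence in the window: #6 on Jul 3, 2041 (5×3 = 15 days in).
Jul 23, 2041 is 35 days after the start; 35 ÷ 3 = 11 remainder 2. Last occurrence in the window: #12 on Jul 21, 2041.
Occurrences #6 through #12: 7 in total.

7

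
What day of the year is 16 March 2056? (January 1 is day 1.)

76

Days in months before March: 31 + 29 = 60.
Plus 16 days into March → day 76.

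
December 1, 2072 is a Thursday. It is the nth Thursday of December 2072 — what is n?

Day 1 falls in week ⌈1/7⌉ of the month.
Days 1–7 hold the 1st Thursday, 8–14 the 2nd, 15–21 the 3rd, 22–28 the 4th, 29–31 the 5th.
1 is in the range for the 1st.

1st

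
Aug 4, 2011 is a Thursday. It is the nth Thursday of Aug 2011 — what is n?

Day 4 falls in week ⌈4/7⌉ of the month.
Days 1–7 hold the 1st Thursday, 8–14 the 2nd, 15–21 the 3rd, 22–28 the 4th, 29–31 the 5th.
4 is in the range for the 1st.

1st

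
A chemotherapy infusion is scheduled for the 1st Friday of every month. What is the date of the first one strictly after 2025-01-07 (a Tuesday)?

2025-02-07

January 2025 starts on a Wednesday, so its 1st Friday is 2025-01-03 (2 days in).
That is not after 2025-01-07, so look at February 2025.
February 2025 starts on a Saturday, so its 1st Friday is 2025-02-07 (6 days in).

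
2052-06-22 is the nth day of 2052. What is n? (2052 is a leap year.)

Days in months before June: 31 + 29 + 31 + 30 + 31 = 152.
Plus 22 days into June → day 174.

174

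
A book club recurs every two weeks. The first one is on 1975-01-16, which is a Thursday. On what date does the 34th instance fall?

The 34th occurrence is 33 intervals after the first: 33 × 14 = 462 days after 1975-01-16.
January has 31 days — 15 days to the end of January leaves 447.
From end of January to end of 1975 is 334 days (113 left).
January has 31 days (82 left).
February has 29 days (53 left).
March has 31 days (22 left).
22 days into April → 1976-04-22.

1976-04-22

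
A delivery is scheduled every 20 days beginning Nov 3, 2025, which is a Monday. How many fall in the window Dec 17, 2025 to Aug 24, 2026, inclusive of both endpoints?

12

Occurrences land 20·i days after Nov 3, 2025 for i = 0, 1, 2, …
Dec 17, 2025 is 44 days after the start; 44 ÷ 20 = 2 remainder 4; since the remainder is 4, round up to i = 3. First occurrence in the window: #4 on Jan 2, 2026 (3×20 = 60 days in).
Aug 24, 2026 is 294 days after the start; 294 ÷ 20 = 14 remainder 14. Last occurrence in the window: #15 on Aug 10, 2026.
Occurrences #4 through #15: 12 in total.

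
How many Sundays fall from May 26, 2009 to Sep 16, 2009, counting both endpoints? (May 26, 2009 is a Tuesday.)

May 26, 2009 is a Tuesday; the first Sunday on or after it is May 31, 2009 (5 days later).
From May 31, 2009 to Sep 16, 2009: 0 + 30 + 31 + 31 + 16 = 108 days (rest of May, Jun, Jul, Aug, Sep).
108 ÷ 7 = 15 full weeks with remainder 3, so 15 more Sundays after the first → 16.

16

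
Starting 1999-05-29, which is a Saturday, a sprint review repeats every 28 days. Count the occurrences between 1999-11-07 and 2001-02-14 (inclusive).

17

Occurrences land 28·i days after 1999-05-29 for i = 0, 1, 2, …
1999-11-07 is 162 days after the start; 162 ÷ 28 = 5 remainder 22; since the remainder is 22, round up to i = 6. First occurrence in the window: #7 on 1999-11-13 (6×28 = 168 days in).
2001-02-14 is 627 days after the start; 627 ÷ 28 = 22 remainder 11. Last occurrence in the window: #23 on 2001-02-03.
Occurrences #7 through #23: 17 in total.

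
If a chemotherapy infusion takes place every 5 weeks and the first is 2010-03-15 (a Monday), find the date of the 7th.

2010-10-11

The 7th occurrence is 6 intervals after the first: 6 × 35 = 210 days after 2010-03-15.
March has 31 days — 16 days to the end of March leaves 194.
April has 30 days (164 left).
May has 31 days (133 left).
June has 30 days (103 left).
July has 31 days (72 left).
August has 31 days (41 left).
September has 30 days (11 left).
11 days into October → 2010-10-11.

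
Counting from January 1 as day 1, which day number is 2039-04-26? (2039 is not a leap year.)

Days in months before April: 31 + 28 + 31 = 90.
Plus 26 days into April → day 116.

116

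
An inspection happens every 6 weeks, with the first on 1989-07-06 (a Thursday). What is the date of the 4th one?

The 4th occurrence is 3 intervals after the first: 3 × 42 = 126 days after 1989-07-06.
July has 31 days — 25 days to the end of July leaves 101.
August has 31 days (70 left).
September has 30 days (40 left).
October has 31 days (9 left).
9 days into November → 1989-11-09.

1989-11-09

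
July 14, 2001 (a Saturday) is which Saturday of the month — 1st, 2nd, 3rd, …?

Day 14 falls in week ⌈14/7⌉ of the month.
Days 1–7 hold the 1st Saturday, 8–14 the 2nd, 15–21 the 3rd, 22–28 the 4th, 29–31 the 5th.
14 is in the range for the 2nd.

2nd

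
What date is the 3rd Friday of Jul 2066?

Jul 16, 2066

Jul 2066 begins on a Thursday, so the first Friday is Jul 2 (1 day later).
The 3rd Friday is 2 weeks later: 2 + 14 = 16.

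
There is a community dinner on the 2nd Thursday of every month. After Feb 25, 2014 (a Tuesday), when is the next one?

Feb 2014 starts on a Saturday; its first Thursday is the 6th, so the 2nd Thursday is the 13th — Feb 13, 2014.
That is not after Feb 25, 2014, so look at Mar 2014.
Mar 2014 starts on a Saturday; its first Thursday is the 6th, so the 2nd Thursday is the 13th — Mar 13, 2014.

Mar 13, 2014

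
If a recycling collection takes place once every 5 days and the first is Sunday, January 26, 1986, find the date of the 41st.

The 41st occurrence is 40 intervals after the first: 40 × 5 = 200 days after January 26, 1986.
January has 31 days — 5 days to the end of January leaves 195.
February has 28 days (167 left).
March has 31 days (136 left).
April has 30 days (106 left).
May has 31 days (75 left).
June has 30 days (45 left).
July has 31 days (14 left).
14 days into August → August 14, 1986.

August 14, 1986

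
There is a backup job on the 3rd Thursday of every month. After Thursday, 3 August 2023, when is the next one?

17 August 2023

August 2023 starts on a Tuesday; its first Thursday is the 3rd, so the 3rd Thursday is the 17th — 17 August 2023.
17 August 2023 is after 3 August 2023, so that is the next one.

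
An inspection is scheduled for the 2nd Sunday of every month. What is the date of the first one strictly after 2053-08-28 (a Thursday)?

August 2053 starts on a Friday; its first Sunday is the 3rd, so the 2nd Sunday is the 10th — 2053-08-10.
That is not after 2053-08-28, so look at September 2053.
September 2053 starts on a Monday; its first Sunday is the 7th, so the 2nd Sunday is the 14th — 2053-09-14.

2053-09-14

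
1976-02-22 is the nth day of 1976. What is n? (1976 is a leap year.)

53

Days in months before February: 31 = 31.
Plus 22 days into February → day 53.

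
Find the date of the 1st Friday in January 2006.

The first Friday of January 2006 is January 6.

January 6, 2006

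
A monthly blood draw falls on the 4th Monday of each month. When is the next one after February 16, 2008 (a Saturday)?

February 2008 starts on a Friday; its first Monday is the 4th, so the 4th Monday is the 25th — February 25, 2008.
February 25, 2008 is after February 16, 2008, so that is the next one.

February 25, 2008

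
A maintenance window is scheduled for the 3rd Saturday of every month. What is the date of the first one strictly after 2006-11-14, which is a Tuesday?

November 2006 starts on a Wednesday; its first Saturday is the 4th, so the 3rd Saturday is the 18th — 2006-11-18.
2006-11-18 is after 2006-11-14, so that is the next one.

2006-11-18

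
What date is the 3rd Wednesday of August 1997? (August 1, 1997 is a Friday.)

1997-08-20

August 1997 begins on a Friday, so the first Wednesday is August 6 (5 days later).
The 3rd Wednesday is 2 weeks later: 6 + 14 = 20.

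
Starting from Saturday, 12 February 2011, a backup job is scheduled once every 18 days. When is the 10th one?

24 July 2011

The 10th occurrence is 9 intervals after the first: 9 × 18 = 162 days after 12 February 2011.
February has 28 days — 16 days to the end of February leaves 146.
March has 31 days (115 left).
April has 30 days (85 left).
May has 31 days (54 left).
June has 30 days (24 left).
24 days into July → 24 July 2011.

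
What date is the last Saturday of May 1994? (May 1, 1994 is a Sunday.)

May 28, 1994

May 1994 begins on a Sunday, so the first Saturday is May 7 (6 days later).
May 1994 has 31 days. Adding weeks: 7, 14, 21, 28 — the last one ≤ 31 is the 28th.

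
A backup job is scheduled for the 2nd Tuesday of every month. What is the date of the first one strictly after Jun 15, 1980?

Jun 1980 starts on a Sunday; its first Tuesday is the 3rd, so the 2nd Tuesday is the 10th — Jun 10, 1980.
That is not after Jun 15, 1980, so look at Jul 1980.
Jul 1980 starts on a Tuesday; its first Tuesday is the 1st, so the 2nd Tuesday is the 8th — Jul 8, 1980.

Jul 8, 1980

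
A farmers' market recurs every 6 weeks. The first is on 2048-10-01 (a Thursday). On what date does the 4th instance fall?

2049-02-04

The 4th occurrence is 3 intervals after the first: 3 × 42 = 126 days after 2048-10-01.
October has 31 days — 30 days to the end of October leaves 96.
November has 30 days (66 left).
December has 31 days (35 left).
January has 31 days (4 left).
4 days into February → 2049-02-04.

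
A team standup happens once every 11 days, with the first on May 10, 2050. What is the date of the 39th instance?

The 39th occurrence is 38 intervals after the first: 38 × 11 = 418 days after May 10, 2050.
May has 31 days — 21 days to the end of May leaves 397.
June has 30 days (367 left).
July has 31 days (336 left).
August has 31 days (305 left).
September has 30 days (275 left).
October has 31 days (244 left).
November has 30 days (214 left).
December has 31 days (183 left).
January has 31 days (152 left).
February has 28 days (124 left).
March has 31 days (93 left).
April has 30 days (63 left).
May has 31 days (32 left).
June has 30 days (2 left).
2 days into July → July 2, 2051.

July 2, 2051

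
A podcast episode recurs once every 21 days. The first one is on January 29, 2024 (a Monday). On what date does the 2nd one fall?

February 19, 2024

The 2nd occurrence is 1 interval after the first: 1 × 21 = 21 days after January 29, 2024.
January has 31 days — 2 days to the end of January leaves 19.
19 days into February → February 19, 2024.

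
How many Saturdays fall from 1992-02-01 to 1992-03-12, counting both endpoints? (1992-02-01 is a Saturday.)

1992-02-01 is a Saturday; the first Saturday on or after it is 1992-02-01.
From 1992-02-01 to 1992-03-12: 28 + 12 = 40 days (rest of February, March).
40 ÷ 7 = 5 full weeks with remainder 5, so 5 more Saturdays after the first → 6.

6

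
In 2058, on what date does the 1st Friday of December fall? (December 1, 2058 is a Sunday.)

December 2058 begins on a Sunday, so the first Friday is December 6 (5 days later).

2058-12-06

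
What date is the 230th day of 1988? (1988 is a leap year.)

January has 31 days (230 − 31 = 199 remain).
February has 29 days (199 − 29 = 170 remain).
March has 31 days (170 − 31 = 139 remain).
April has 30 days (139 − 30 = 109 remain).
May has 31 days (109 − 31 = 78 remain).
June has 30 days (78 − 30 = 48 remain).
July has 31 days (48 − 31 = 17 remain).
17 into August → August 17.

17 August 1988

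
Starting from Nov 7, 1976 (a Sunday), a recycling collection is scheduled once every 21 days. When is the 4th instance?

The 4th occurrence is 3 intervals after the first: 3 × 21 = 63 days after Nov 7, 1976.
Nov has 30 days — 23 days to the end of Nov leaves 40.
Dec has 31 days (9 left).
9 days into Jan → Jan 9, 1977.

Jan 9, 1977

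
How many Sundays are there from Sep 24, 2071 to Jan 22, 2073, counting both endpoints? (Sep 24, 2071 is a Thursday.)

Sep 24, 2071 is a Thursday; the first Sunday on or after it is Sep 27, 2071 (3 days later).
From Sep 27, 2071 to Jan 22, 2073: 95 + 366 + 22 = 483 days (rest of 2071, 2072, to Jan 22, 2073 in 2073).
483 ÷ 7 = 69 full weeks with remainder 0, so 69 more Sundays after the first → 70.

70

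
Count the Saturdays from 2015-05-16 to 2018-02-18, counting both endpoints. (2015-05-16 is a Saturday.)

2015-05-16 is a Saturday; the first Saturday on or after it is 2015-05-16.
From 2015-05-16 to 2018-02-18: 229 + 366 + 365 + 49 = 1009 days (rest of 2015, 2016, 2017, to 2018-02-18 in 2018).
1009 ÷ 7 = 144 full weeks with remainder 1, so 144 more Saturdays after the first → 145.

145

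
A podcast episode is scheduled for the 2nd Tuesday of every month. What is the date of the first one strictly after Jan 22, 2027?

Feb 9, 2027

Jan 2027 starts on a Friday; its first Tuesday is the 5th, so the 2nd Tuesday is the 12th — Jan 12, 2027.
That is not after Jan 22, 2027, so look at Feb 2027.
Feb 2027 starts on a Monday; its first Tuesday is the 2nd, so the 2nd Tuesday is the 9th — Feb 9, 2027.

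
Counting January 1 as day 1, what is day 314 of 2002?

January has 31 days (314 − 31 = 283 remain).
February has 28 days (283 − 28 = 255 remain).
March has 31 days (255 − 31 = 224 remain).
April has 30 days (224 − 30 = 194 remain).
May has 31 days (194 − 31 = 163 remain).
June has 30 days (163 − 30 = 133 remain).
July has 31 days (133 − 31 = 102 remain).
August has 31 days (102 − 31 = 71 remain).
September has 30 days (71 − 30 = 41 remain).
October has 31 days (41 − 31 = 10 remain).
10 into November → November 10.

2002-11-10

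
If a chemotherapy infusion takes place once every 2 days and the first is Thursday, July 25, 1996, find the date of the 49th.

The 49th occurrence is 48 intervals after the first: 48 × 2 = 96 days after July 25, 1996.
July has 31 days — 6 days to the end of July leaves 90.
August has 31 days (59 left).
September has 30 days (29 left).
29 days into October → October 29, 1996.

October 29, 1996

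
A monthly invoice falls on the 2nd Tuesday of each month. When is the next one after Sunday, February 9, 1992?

February 1992 starts on a Saturday; its first Tuesday is the 4th, so the 2nd Tuesday is the 11th — February 11, 1992.
February 11, 1992 is after February 9, 1992, so that is the next one.

February 11, 1992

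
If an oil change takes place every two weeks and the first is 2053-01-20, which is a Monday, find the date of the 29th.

2054-02-16

The 29th occurrence is 28 intervals after the first: 28 × 14 = 392 days after 2053-01-20.
January has 31 days — 11 days to the end of January leaves 381.
February has 28 days (353 left).
March has 31 days (322 left).
April has 30 days (292 left).
May has 31 days (261 left).
June has 30 days (231 left).
July has 31 days (200 left).
August has 31 days (169 left).
September has 30 days (139 left).
October has 31 days (108 left).
November has 30 days (78 left).
December has 31 days (47 left).
January has 31 days (16 left).
16 days into February → 2054-02-16.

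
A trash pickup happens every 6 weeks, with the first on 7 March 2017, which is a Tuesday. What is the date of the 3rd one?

30 May 2017

The 3rd occurrence is 2 intervals after the first: 2 × 42 = 84 days after 7 March 2017.
March has 31 days — 24 days to the end of March leaves 60.
April has 30 days (30 left).
30 days into May → 30 May 2017.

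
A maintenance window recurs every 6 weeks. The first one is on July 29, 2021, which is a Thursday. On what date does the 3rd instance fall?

October 21, 2021

The 3rd occurrence is 2 intervals after the first: 2 × 42 = 84 days after July 29, 2021.
July has 31 days — 2 days to the end of July leaves 82.
August has 31 days (51 left).
September has 30 days (21 left).
21 days into October → October 21, 2021.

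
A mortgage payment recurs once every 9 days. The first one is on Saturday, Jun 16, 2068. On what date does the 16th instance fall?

Oct 29, 2068

The 16th occurrence is 15 intervals after the first: 15 × 9 = 135 days after Jun 16, 2068.
Jun has 30 days — 14 days to the end of Jun leaves 121.
Jul has 31 days (90 left).
Aug has 31 days (59 left).
Sep has 30 days (29 left).
29 days into Oct → Oct 29, 2068.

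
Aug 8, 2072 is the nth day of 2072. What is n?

Days in months before Aug: 31 + 29 + 31 + 30 + 31 + 30 + 31 = 213.
Plus 8 days into Aug → day 221.

221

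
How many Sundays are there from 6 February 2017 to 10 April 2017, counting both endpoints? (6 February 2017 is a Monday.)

6 February 2017 is a Monday; the first Sunday on or after it is 12 February 2017 (6 days later).
From 12 February 2017 to 10 April 2017: 16 + 31 + 10 = 57 days (rest of February, March, April).
57 ÷ 7 = 8 full weeks with remainder 1, so 8 more Sundays after the first → 9.

9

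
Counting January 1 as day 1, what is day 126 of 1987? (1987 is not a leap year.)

January has 31 days (126 − 31 = 95 remain).
February has 28 days (95 − 28 = 67 remain).
March has 31 days (67 − 31 = 36 remain).
April has 30 days (36 − 30 = 6 remain).
6 into May → May 6.

May 6, 1987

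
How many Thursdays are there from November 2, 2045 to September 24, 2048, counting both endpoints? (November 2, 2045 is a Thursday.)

November 2, 2045 is a Thursday; the first Thursday on or after it is November 2, 2045.
From November 2, 2045 to September 24, 2048: 59 + 365 + 365 + 268 = 1057 days (rest of 2045, 2046, 2047, to September 24, 2048 in 2048).
1057 ÷ 7 = 151 full weeks with remainder 0, so 151 more Thursdays after the first → 152.

152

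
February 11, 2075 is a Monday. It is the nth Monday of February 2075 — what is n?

Day 11 falls in week ⌈11/7⌉ of the month.
Days 1–7 hold the 1st Monday, 8–14 the 2nd, 15–21 the 3rd, 22–28 the 4th, 29–31 the 5th.
11 is in the range for the 2nd.

2nd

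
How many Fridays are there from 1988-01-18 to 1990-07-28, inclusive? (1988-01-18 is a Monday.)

1988-01-18 is a Monday; the first Friday on or after it is 1988-01-22 (4 days later).
From 1988-01-22 to 1990-07-28: 344 + 365 + 209 = 918 days (rest of 1988, 1989, to 1990-07-28 in 1990).
918 ÷ 7 = 131 full weeks with remainder 1, so 131 more Fridays after the first → 132.

132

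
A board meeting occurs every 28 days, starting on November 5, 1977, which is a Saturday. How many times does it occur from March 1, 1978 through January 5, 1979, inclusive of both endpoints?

Occurrences land 28·i days after November 5, 1977 for i = 0, 1, 2, …
March 1, 1978 is 116 days after the start; 116 ÷ 28 = 4 remainder 4; since the remainder is 4, round up to i = 5. First occurrence in the window: #6 on March 25, 1978 (5×28 = 140 days in).
January 5, 1979 is 426 days after the start; 426 ÷ 28 = 15 remainder 6. Last occurrence in the window: #16 on December 30, 1978.
Occurrences #6 through #16: 11 in total.

11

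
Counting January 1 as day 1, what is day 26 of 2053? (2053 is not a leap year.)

January 26, 2053

26 into January → January 26.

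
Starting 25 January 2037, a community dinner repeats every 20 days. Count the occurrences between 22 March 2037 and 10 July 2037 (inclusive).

6

Occurrences land 20·i days after 25 January 2037 for i = 0, 1, 2, …
22 March 2037 is 56 days after the start; 56 ÷ 20 = 2 remainder 16; since the remainder is 16, round up to i = 3. First occurrence in the window: #4 on 26 March 2037 (3×20 = 60 days in).
10 July 2037 is 166 days after the start; 166 ÷ 20 = 8 remainder 6. Last occurrence in the window: #9 on 4 July 2037.
Occurrences #4 through #9: 6 in total.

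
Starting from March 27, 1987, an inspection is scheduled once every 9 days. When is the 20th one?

The 20th occurrence is 19 intervals after the first: 19 × 9 = 171 days after March 27, 1987.
March has 31 days — 4 days to the end of March leaves 167.
April has 30 days (137 left).
May has 31 days (106 left).
June has 30 days (76 left).
July has 31 days (45 left).
August has 31 days (14 left).
14 days into September → September 14, 1987.

September 14, 1987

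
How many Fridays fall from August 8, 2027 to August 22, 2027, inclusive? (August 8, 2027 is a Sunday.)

August 8, 2027 is a Sunday; the first Friday on or after it is August 13, 2027 (5 days later).
From August 13, 2027 to August 22, 2027 is 22 − 13 = 9 days.
9 ÷ 7 = 1 full weeks with remainder 2, so 1 more Fridays after the first → 2.

2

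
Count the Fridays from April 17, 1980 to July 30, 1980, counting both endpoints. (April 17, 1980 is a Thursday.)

15

April 17, 1980 is a Thursday; the first Friday on or after it is April 18, 1980 (1 day later).
From April 18, 1980 to July 30, 1980: 12 + 31 + 30 + 30 = 103 days (rest of April, May, June, July).
103 ÷ 7 = 14 full weeks with remainder 5, so 14 more Fridays after the first → 15.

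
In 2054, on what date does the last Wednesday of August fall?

26 August 2054

August 2054 begins on a Saturday, so the first Wednesday is August 5 (4 days later).
August 2054 has 31 days. Adding weeks: 5, 12, 19, 26 — the last one ≤ 31 is the 26th.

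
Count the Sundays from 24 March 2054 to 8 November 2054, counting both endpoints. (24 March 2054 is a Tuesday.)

24 March 2054 is a Tuesday; the first Sunday on or after it is 29 March 2054 (5 days later).
From 29 March 2054 to 8 November 2054: 2 + 30 + 31 + 30 + 31 + 31 + 30 + 31 + 8 = 224 days (rest of March, April, May, June, July, August, September, October, November).
224 ÷ 7 = 32 full weeks with remainder 0, so 32 more Sundays after the first → 33.

33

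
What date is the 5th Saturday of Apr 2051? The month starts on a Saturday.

Apr 29, 2051

Apr 2051 begins on a Saturday, so the first Saturday is Apr 1.
The 5th Saturday is 4 weeks later: 1 + 28 = 29.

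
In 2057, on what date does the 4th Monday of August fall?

27 August 2057

August 2057 begins on a Wednesday, so the first Monday is August 6 (5 days later).
The 4th Monday is 3 weeks later: 6 + 21 = 27.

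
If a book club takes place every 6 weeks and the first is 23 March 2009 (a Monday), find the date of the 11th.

The 11th occurrence is 10 intervals after the first: 10 × 42 = 420 days after 23 March 2009.
March has 31 days — 8 days to the end of March leaves 412.
From end of March to end of 2009 is 275 days (137 left).
January has 31 days (106 left).
February has 28 days (78 left).
March has 31 days (47 left).
April has 30 days (17 left).
17 days into May → 17 May 2010.

17 May 2010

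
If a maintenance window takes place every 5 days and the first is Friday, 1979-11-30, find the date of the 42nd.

The 42nd occurrence is 41 intervals after the first: 41 × 5 = 205 days after 1979-11-30.
November has 30 days — 0 days to the end of November leaves 205.
December has 31 days (174 left).
January has 31 days (143 left).
February has 29 days (114 left).
March has 31 days (83 left).
April has 30 days (53 left).
May has 31 days (22 left).
22 days into June → 1980-06-22.

1980-06-22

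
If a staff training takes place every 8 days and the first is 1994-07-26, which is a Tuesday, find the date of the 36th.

The 36th occurrence is 35 intervals after the first: 35 × 8 = 280 days after 1994-07-26.
July has 31 days — 5 days to the end of July leaves 275.
August has 31 days (244 left).
September has 30 days (214 left).
October has 31 days (183 left).
November has 30 days (153 left).
December has 31 days (122 left).
January has 31 days (91 left).
February has 28 days (63 left).
March has 31 days (32 left).
April has 30 days (2 left).
2 days into May → 1995-05-02.

1995-05-02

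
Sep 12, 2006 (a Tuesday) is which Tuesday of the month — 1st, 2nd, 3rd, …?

Day 12 falls in week ⌈12/7⌉ of the month.
Days 1–7 hold the 1st Tuesday, 8–14 the 2nd, 15–21 the 3rd, 22–28 the 4th, 29–31 the 5th.
12 is in the range for the 2nd.

2nd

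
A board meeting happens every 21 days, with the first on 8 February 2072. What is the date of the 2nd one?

29 February 2072

The 2nd occurrence is 1 interval after the first: 1 × 21 = 21 days after 8 February 2072.
21 days later is 29 February 2072.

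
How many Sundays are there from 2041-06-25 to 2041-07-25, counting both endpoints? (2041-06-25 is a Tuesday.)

2041-06-25 is a Tuesday; the first Sunday on or after it is 2041-06-30 (5 days later).
From 2041-06-30 to 2041-07-25: 0 + 25 = 25 days (rest of June, July).
25 ÷ 7 = 3 full weeks with remainder 4, so 3 more Sundays after the first → 4.

4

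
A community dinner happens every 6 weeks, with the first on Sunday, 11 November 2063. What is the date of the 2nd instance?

23 December 2063

The 2nd occurrence is 1 interval after the first: 1 × 42 = 42 days after 11 November 2063.
November has 30 days — 19 days to the end of November leaves 23.
23 days into December → 23 December 2063.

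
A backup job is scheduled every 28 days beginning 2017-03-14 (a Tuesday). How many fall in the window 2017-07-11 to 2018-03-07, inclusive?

Occurrences land 28·i days after 2017-03-14 for i = 0, 1, 2, …
2017-07-11 is 119 days after the start; 119 ÷ 28 = 4 remainder 7; since the remainder is 7, round up to i = 5. First occurrence in the window: #6 on 2017-08-01 (5×28 = 140 days in).
2018-03-07 is 358 days after the start; 358 ÷ 28 = 12 remainder 22. Last occurrence in the window: #13 on 2018-02-13.
Occurrences #6 through #13: 8 in total.

8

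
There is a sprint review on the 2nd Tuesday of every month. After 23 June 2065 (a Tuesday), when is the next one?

June 2065 starts on a Monday; its first Tuesday is the 2nd, so the 2nd Tuesday is the 9th — 9 June 2065.
That is not after 23 June 2065, so look at July 2065.
July 2065 starts on a Wednesday; its first Tuesday is the 7th, so the 2nd Tuesday is the 14th — 14 July 2065.

14 July 2065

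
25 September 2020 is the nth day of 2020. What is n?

Days in months before September: 31 + 29 + 31 + 30 + 31 + 30 + 31 + 31 = 244.
Plus 25 days into September → day 269.

269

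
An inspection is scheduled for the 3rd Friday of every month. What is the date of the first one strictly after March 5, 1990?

March 16, 1990

March 1990 starts on a Thursday; its first Friday is the 2nd, so the 3rd Friday is the 16th — March 16, 1990.
March 16, 1990 is after March 5, 1990, so that is the next one.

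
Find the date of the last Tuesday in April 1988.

April 26, 1988

April 1988 begins on a Friday, so the first Tuesday is April 5 (4 days later).
April 1988 has 30 days. Adding weeks: 5, 12, 19, 26 — the last one ≤ 30 is the 26th.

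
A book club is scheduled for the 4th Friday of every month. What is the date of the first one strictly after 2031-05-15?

2031-05-23

May 2031 starts on a Thursday; its first Friday is the 2nd, so the 4th Friday is the 23rd — 2031-05-23.
2031-05-23 is after 2031-05-15, so that is the next one.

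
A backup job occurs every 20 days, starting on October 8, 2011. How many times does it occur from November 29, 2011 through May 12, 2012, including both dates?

8

Occurrences land 20·i days after October 8, 2011 for i = 0, 1, 2, …
November 29, 2011 is 52 days after the start; 52 ÷ 20 = 2 remainder 12; since the remainder is 12, round up to i = 3. First occurrence in the window: #4 on December 7, 2011 (3×20 = 60 days in).
May 12, 2012 is 217 days after the start; 217 ÷ 20 = 10 remainder 17. Last occurrence in the window: #11 on April 25, 2012.
Occurrences #4 through #11: 8 in total.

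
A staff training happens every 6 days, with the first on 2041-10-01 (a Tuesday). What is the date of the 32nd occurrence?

2042-04-05

The 32nd occurrence is 31 intervals after the first: 31 × 6 = 186 days after 2041-10-01.
October has 31 days — 30 days to the end of October leaves 156.
November has 30 days (126 left).
December has 31 days (95 left).
January has 31 days (64 left).
February has 28 days (36 left).
March has 31 days (5 left).
5 days into April → 2042-04-05.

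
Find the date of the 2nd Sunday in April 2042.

April 2042 begins on a Tuesday, so the first Sunday is April 6 (5 days later).
The 2nd Sunday is 1 weeks later: 6 + 7 = 13.

2042-04-13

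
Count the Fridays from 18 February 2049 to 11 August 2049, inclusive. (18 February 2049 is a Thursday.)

25

18 February 2049 is a Thursday; the first Friday on or after it is 19 February 2049 (1 day later).
From 19 February 2049 to 11 August 2049: 9 + 31 + 30 + 31 + 30 + 31 + 11 = 173 days (rest of February, March, April, May, June, July, August).
173 ÷ 7 = 24 full weeks with remainder 5, so 24 more Fridays after the first → 25.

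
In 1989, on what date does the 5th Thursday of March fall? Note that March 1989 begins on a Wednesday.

March 1989 begins on a Wednesday, so the first Thursday is March 2 (1 day later).
The 5th Thursday is 4 weeks later: 2 + 28 = 30.

March 30, 1989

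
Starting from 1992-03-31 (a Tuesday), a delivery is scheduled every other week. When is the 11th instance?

1992-08-18

The 11th occurrence is 10 intervals after the first: 10 × 14 = 140 days after 1992-03-31.
March has 31 days — 0 days to the end of March leaves 140.
April has 30 days (110 left).
May has 31 days (79 left).
June has 30 days (49 left).
July has 31 days (18 left).
18 days into August → 1992-08-18.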